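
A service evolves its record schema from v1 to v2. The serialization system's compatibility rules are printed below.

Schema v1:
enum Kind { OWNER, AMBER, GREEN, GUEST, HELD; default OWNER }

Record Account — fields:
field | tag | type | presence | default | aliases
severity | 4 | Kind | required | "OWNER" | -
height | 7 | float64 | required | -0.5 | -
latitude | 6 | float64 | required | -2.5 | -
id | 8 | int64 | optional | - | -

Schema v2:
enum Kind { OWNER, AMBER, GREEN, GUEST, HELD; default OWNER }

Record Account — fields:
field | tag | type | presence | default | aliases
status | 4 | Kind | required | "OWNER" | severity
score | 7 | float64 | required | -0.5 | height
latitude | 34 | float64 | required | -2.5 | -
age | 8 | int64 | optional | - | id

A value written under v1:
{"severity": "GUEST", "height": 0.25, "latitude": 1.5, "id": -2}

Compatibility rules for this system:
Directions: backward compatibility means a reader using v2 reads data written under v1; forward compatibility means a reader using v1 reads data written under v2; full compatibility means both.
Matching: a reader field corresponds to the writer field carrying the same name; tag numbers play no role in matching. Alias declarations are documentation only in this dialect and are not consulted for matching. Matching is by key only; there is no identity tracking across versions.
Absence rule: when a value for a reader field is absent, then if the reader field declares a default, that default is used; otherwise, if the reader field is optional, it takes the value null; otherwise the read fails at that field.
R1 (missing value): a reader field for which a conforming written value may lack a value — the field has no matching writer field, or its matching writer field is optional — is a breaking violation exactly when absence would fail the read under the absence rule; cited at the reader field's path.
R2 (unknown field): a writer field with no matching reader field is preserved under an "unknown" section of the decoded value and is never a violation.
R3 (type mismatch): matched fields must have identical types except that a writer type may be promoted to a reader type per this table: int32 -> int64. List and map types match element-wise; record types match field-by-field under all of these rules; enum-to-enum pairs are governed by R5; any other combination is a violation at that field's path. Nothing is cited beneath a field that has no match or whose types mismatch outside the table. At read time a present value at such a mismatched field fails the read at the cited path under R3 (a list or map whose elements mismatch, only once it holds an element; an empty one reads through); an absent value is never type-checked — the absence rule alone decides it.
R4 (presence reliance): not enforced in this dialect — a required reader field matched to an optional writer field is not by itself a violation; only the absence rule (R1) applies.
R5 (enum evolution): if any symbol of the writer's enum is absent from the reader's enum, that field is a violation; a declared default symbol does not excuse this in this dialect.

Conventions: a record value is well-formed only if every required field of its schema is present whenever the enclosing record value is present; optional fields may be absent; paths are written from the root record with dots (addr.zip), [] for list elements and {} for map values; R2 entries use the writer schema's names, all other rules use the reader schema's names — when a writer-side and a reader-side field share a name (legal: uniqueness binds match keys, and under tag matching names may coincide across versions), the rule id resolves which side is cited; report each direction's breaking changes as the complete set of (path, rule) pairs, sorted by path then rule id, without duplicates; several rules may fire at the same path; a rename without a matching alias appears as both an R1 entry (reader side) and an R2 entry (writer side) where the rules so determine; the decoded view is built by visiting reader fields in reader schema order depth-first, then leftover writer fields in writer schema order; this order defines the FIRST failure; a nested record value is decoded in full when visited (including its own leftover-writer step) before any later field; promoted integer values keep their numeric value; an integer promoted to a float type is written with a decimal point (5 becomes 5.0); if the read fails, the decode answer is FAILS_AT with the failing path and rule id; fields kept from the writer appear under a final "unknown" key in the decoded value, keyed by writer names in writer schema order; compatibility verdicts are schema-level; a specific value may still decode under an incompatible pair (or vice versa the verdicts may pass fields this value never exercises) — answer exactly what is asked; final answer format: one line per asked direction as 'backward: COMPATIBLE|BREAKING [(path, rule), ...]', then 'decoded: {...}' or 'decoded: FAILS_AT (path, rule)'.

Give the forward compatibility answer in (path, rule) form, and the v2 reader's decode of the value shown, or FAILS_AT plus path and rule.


arrows below run writer -> reader for Account
forward pass over Account, reader schema v1, writer schema v2:
  severity has no writer counterpart
  height has no writer counterpart
  latitude: float64 -> float64, writer required; from latitude
  id has no writer counterpart
  status (writer side), unknown to reader
  score (writer side), unknown to reader
  age (writer side), unknown to reader
  => forward: COMPATIBLE
migrating the Account value to v2:
  status := "OWNER" (absent -> default)
  score := -0.5 (absent -> default)
  latitude := 1.5
  age := null (absent, optional -> null)
  writer severity: kept under "unknown"
  writer height: kept under "unknown"
  writer id: kept under "unknown"
  => decoded: {"status": "OWNER", "score": -0.5, "latitude": 1.5, "age": null, "unknown": {"severity": "GUEST", "height": 0.25, "id": -2}}
ruling out the remaining Account differences:
  field latitude in record Account: tag 6 changed to 34 -> inert for the asked Account verdict: nothing fires

forward: COMPATIBLE []; decoded: {"status": "OWNER", "score": -0.5, "latitude": 1.5, "age": null, "unknown": {"severity": "GUEST", "height": 0.25, "id": -2}}


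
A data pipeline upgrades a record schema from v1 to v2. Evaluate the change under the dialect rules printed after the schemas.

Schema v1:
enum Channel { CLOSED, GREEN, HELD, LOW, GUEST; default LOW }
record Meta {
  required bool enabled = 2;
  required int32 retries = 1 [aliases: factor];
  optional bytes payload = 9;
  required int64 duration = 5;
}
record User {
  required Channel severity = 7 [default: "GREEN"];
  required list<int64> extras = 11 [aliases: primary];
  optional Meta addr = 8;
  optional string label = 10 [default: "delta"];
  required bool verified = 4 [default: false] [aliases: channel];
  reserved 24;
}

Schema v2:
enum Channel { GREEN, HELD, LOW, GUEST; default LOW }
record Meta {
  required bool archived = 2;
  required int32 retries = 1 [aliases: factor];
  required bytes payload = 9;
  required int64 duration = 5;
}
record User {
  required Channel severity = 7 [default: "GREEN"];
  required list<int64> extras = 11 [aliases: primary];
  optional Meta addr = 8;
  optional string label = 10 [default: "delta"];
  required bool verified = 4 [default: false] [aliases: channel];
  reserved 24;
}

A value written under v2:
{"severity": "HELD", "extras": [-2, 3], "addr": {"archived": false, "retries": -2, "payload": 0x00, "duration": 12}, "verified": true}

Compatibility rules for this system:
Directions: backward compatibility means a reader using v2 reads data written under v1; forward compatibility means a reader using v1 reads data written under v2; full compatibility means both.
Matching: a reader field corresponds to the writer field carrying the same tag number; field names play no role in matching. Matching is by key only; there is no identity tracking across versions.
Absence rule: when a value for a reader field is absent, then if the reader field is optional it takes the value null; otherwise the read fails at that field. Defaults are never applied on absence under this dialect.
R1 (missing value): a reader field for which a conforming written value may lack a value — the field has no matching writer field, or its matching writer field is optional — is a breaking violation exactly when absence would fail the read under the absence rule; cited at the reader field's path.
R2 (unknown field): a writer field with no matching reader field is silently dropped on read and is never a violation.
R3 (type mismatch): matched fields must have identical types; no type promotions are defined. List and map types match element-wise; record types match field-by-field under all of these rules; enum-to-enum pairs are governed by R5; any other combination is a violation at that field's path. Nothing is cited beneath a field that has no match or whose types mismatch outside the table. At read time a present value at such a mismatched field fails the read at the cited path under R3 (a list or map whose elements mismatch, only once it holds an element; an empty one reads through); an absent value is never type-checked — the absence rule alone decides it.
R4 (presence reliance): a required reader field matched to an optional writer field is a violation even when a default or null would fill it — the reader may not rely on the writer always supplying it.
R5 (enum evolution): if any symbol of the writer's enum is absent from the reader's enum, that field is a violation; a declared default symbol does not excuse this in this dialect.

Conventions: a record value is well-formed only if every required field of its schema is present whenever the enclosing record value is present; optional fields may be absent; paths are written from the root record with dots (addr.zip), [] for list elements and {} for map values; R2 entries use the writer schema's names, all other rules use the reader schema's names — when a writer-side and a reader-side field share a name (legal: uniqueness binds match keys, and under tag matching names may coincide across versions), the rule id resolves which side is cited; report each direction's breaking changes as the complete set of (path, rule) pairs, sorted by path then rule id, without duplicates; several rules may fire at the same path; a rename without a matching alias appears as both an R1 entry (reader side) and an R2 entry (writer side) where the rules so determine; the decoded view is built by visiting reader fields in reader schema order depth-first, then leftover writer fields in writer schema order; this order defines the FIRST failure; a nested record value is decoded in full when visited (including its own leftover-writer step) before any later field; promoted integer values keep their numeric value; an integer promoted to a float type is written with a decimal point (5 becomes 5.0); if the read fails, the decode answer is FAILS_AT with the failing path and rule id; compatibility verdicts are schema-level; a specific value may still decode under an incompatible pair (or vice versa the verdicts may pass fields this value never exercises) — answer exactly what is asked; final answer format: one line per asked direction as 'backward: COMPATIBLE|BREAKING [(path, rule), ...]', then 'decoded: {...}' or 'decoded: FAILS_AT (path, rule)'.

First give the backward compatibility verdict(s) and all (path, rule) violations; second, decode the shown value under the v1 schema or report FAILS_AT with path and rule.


backward: BREAKING [(addr.payload, R1), (addr.payload, R4), (severity, R5)]; decoded: {"severity": "HELD", "extras": [-2, 3], "addr": {"enabled": false, "retries": -2, "payload": 0x00, "duration": 12}, "label": null, "verified": true}

each type pair in User: writer, then reader
checking backward for User: reader v2 against writer v1:
  Channel -> Channel, writer required: severity aligns to severity
  list<int64> -> list<int64>, writer required: extras aligns to extras
  Meta -> Meta, writer optional: addr aligns to addr
  string -> string, writer optional: label aligns to label
  bool -> bool, writer required: verified aligns to verified
  bool -> bool, writer required: addr.archived aligns to addr.enabled
  int32 -> int32, writer required: addr.retries aligns to addr.retries
  bytes -> bytes, writer optional: addr.payload aligns to addr.payload
  int64 -> int64, writer required: addr.duration aligns to addr.duration
  breaking: (addr.payload, R1)
  breaking: (addr.payload, R4)
  breaking: (severity, R5)
  => 3 violation(s): backward is BREAKING for User
decode (reader v1):
  severity := "HELD"
  extras := [-2, 3]
  addr.enabled := false (from writer archived)
  addr.retries := -2
  addr.payload := 0x00
  addr.duration := 12
  label := null (absent, optional -> null)
  verified := true
  => decoded: {"severity": "HELD", "extras": [-2, 3], "addr": {"enabled": false, "retries": -2, "payload": 0x00, "duration": 12}, "label": null, "verified": true}
the other User changes do not affect what is asked:
  renamed field enabled to archived in record Meta -> fires no rule on User, leaving the asked answer as it is


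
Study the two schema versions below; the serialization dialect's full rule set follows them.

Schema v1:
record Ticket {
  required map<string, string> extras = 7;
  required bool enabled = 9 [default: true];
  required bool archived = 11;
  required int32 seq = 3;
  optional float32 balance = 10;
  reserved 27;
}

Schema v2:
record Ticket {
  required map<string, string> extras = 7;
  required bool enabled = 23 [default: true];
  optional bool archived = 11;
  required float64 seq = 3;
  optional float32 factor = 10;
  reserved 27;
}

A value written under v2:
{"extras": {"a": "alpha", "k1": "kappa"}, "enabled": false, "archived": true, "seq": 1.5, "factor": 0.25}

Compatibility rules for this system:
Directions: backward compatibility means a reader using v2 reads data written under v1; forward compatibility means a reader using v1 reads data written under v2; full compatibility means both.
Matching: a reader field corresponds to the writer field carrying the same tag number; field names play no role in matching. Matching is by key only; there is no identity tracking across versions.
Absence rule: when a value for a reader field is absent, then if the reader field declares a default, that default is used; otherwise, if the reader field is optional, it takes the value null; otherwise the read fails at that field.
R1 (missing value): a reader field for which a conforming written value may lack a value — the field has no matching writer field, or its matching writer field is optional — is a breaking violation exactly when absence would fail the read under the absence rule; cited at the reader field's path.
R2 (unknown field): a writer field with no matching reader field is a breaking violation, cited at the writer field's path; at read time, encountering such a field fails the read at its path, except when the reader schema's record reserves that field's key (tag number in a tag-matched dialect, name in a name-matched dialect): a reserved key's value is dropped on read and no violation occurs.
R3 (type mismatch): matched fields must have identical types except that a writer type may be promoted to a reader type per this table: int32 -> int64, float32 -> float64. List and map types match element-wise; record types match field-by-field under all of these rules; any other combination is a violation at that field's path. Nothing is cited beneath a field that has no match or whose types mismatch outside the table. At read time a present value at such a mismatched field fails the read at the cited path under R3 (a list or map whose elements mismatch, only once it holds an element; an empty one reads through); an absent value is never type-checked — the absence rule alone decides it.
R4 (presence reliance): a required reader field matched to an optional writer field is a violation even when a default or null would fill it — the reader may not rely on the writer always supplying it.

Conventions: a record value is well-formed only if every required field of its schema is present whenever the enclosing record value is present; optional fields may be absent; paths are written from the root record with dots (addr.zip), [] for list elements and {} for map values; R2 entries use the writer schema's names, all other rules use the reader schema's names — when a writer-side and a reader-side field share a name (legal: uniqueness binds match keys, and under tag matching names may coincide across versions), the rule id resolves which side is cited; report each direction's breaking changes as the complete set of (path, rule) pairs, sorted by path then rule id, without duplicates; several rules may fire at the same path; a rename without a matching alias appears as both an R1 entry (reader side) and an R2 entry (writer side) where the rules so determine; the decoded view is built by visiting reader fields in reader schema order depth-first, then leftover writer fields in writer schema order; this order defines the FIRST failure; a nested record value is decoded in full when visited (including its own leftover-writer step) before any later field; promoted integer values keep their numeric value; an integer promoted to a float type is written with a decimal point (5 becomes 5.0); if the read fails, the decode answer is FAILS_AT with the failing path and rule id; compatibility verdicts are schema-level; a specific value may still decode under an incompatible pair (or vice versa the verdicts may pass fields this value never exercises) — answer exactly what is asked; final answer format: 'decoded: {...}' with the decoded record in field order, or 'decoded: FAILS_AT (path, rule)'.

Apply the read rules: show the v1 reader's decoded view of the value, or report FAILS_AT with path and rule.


decoded: FAILS_AT (seq, R3)

the writer's type comes first in each Ticket pair
decode walk for Ticket under reader schema v1:
  extras := {"a": "alpha", "k1": "kappa"}
  enabled := true (no value, default fills)
  archived := true
  read fails at seq under R3
  => FAILS_AT (seq, R3)
the rest of the Ticket diff is inert for this question:
  renamed field balance to factor in record Ticket -> fires no rule on Ticket under this dialect and leaves the result unchanged
  field enabled in record Ticket: tag 9 changed to 23 -> changes Ticket's schema-level verdicts only — the decode of this value is the same
  field archived in record Ticket: required changed to optional -> changes Ticket's schema-level verdicts only — the decode of this value is the same


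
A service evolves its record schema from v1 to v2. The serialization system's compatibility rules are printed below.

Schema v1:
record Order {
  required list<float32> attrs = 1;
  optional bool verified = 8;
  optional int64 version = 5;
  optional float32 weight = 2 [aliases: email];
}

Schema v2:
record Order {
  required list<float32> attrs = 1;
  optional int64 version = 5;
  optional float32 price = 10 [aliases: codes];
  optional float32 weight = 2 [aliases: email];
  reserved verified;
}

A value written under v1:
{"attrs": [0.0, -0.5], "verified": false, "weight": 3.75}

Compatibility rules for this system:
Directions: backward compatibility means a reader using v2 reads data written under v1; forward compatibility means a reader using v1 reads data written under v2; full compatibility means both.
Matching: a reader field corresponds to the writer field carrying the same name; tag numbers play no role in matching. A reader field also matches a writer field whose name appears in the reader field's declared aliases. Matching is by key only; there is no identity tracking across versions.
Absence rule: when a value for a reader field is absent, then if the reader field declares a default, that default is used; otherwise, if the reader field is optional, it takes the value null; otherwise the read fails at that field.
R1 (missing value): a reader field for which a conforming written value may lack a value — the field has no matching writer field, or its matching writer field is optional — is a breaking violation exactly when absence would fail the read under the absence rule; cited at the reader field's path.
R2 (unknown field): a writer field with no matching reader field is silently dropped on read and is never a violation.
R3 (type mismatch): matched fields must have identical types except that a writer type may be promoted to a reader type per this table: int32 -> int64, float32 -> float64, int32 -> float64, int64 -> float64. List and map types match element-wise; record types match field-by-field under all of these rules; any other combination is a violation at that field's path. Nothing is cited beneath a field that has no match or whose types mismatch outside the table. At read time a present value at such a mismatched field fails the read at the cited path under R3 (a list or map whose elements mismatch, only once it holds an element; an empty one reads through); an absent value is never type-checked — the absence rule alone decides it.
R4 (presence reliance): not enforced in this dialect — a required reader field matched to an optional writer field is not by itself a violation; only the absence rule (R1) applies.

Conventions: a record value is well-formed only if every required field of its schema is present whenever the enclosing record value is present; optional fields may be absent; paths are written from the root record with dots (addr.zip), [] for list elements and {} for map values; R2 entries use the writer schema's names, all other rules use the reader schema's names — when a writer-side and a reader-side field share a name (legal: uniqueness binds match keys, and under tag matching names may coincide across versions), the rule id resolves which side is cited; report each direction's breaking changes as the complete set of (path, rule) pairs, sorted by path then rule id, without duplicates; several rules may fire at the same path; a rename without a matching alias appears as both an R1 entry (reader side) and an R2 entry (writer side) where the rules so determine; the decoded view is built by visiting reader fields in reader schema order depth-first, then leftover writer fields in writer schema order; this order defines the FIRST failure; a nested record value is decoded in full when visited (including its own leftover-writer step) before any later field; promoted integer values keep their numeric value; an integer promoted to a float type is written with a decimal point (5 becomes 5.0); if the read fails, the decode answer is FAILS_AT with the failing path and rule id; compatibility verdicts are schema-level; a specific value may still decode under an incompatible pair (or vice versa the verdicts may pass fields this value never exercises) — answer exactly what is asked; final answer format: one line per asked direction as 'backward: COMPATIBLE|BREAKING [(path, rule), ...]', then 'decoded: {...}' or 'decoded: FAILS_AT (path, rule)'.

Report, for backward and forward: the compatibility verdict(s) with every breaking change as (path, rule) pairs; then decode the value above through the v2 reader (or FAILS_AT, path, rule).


in Order below, arrows point writer -> reader
backward pass over Order, reader schema v2, writer schema v1:
  attrs: paired with writer attrs (list<float32> -> list<float32>; writer required)
  version: paired with writer version (int64 -> int64; writer optional)
  price: no writer-side match
  weight: paired with writer weight (float32 -> float32; writer optional)
  writer field verified has no reader counterpart
  => backward verdict for Order: COMPATIBLE, no violations
forward pass over Order, reader schema v1, writer schema v2:
  attrs: paired with writer attrs (list<float32> -> list<float32>; writer required)
  verified: no writer-side match
  version: paired with writer version (int64 -> int64; writer optional)
  weight: paired with writer weight (float32 -> float32; writer optional)
  writer field price has no reader counterpart
  => forward verdict for Order: COMPATIBLE, no violations
migrating the Order value to v2:
  attrs := [0.0, -0.5]
  version := null (not supplied -> null)
  price := null (not supplied -> null)
  weight := 3.75
  writer verified: unmatched, discarded
  => decoded: {"attrs": [0.0, -0.5], "version": null, "price": null, "weight": 3.75}

backward: COMPATIBLE []; forward: COMPATIBLE []; decoded: {"attrs": [0.0, -0.5], "version": null, "price": null, "weight": 3.75}


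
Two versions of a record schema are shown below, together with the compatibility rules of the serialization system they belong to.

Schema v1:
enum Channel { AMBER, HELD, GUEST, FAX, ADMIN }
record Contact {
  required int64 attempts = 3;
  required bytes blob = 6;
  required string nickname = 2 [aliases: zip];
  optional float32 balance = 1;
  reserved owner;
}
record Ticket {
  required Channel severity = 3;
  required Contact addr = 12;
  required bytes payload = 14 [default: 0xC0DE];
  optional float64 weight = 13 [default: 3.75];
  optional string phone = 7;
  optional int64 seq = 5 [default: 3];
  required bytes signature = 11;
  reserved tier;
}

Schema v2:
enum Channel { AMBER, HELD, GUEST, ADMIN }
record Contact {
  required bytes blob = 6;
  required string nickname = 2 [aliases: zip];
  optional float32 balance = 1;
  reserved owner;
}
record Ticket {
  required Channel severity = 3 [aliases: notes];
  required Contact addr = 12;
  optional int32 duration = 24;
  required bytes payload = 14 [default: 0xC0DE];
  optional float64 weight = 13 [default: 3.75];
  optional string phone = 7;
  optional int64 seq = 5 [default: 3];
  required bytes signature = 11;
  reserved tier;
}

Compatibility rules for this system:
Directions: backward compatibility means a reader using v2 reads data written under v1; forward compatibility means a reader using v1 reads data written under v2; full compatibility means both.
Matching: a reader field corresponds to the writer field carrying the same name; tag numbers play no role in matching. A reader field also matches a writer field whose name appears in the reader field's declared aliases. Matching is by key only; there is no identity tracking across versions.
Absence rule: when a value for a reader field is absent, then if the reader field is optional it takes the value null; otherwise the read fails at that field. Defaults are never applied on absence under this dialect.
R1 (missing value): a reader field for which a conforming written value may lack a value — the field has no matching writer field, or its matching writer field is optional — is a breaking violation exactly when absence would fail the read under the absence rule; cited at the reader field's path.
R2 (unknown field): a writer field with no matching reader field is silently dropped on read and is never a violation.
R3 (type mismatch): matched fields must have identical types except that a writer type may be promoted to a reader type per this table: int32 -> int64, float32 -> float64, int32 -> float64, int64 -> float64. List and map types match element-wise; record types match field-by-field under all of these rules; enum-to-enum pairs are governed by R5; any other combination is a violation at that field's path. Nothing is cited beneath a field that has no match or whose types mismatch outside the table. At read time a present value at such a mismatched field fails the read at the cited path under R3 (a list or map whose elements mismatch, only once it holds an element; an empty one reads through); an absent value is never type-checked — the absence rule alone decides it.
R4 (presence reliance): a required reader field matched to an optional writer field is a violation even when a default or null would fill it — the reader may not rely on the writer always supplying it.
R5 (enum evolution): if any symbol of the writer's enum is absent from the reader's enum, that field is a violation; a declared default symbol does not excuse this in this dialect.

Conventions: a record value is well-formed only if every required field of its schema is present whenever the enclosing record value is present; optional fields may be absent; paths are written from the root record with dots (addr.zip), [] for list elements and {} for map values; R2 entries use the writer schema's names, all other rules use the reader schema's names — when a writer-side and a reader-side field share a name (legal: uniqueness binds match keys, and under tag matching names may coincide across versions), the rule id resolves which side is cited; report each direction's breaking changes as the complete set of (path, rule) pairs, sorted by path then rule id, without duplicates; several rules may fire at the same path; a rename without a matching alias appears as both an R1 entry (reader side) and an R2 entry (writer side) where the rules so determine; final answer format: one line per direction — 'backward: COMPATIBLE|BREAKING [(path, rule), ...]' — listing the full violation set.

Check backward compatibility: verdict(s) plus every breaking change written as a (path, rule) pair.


backward: BREAKING [(severity, R5)]

the writer's type comes first in each Ticket pair
checking backward for Ticket: reader v2 against writer v1:
  writer required, Channel -> Channel: reader severity maps from writer severity
  writer required, Contact -> Contact: reader addr maps from writer addr
  duration: no writer match
  writer required, bytes -> bytes: reader payload maps from writer payload
  writer optional, float64 -> float64: reader weight maps from writer weight
  writer optional, string -> string: reader phone maps from writer phone
  writer optional, int64 -> int64: reader seq maps from writer seq
  writer required, bytes -> bytes: reader signature maps from writer signature
  writer required, bytes -> bytes: reader addr.blob maps from writer addr.blob
  writer required, string -> string: reader addr.nickname maps from writer addr.nickname
  writer optional, float32 -> float32: reader addr.balance maps from writer addr.balance
  leftover writer field: addr.attempts
  rule R5 violated at severity
  => backward verdict for Ticket: BREAKING, 1 violation(s)
diffs on Ticket not affecting the asked answer:
  removed field attempts from record Contact -> affects forward compatibility only, which is not asked
  added field duration to record Ticket: optional int32, tag 24 (in v2 it sits immediately before payload) -> inert for the asked Ticket verdict: nothing fires


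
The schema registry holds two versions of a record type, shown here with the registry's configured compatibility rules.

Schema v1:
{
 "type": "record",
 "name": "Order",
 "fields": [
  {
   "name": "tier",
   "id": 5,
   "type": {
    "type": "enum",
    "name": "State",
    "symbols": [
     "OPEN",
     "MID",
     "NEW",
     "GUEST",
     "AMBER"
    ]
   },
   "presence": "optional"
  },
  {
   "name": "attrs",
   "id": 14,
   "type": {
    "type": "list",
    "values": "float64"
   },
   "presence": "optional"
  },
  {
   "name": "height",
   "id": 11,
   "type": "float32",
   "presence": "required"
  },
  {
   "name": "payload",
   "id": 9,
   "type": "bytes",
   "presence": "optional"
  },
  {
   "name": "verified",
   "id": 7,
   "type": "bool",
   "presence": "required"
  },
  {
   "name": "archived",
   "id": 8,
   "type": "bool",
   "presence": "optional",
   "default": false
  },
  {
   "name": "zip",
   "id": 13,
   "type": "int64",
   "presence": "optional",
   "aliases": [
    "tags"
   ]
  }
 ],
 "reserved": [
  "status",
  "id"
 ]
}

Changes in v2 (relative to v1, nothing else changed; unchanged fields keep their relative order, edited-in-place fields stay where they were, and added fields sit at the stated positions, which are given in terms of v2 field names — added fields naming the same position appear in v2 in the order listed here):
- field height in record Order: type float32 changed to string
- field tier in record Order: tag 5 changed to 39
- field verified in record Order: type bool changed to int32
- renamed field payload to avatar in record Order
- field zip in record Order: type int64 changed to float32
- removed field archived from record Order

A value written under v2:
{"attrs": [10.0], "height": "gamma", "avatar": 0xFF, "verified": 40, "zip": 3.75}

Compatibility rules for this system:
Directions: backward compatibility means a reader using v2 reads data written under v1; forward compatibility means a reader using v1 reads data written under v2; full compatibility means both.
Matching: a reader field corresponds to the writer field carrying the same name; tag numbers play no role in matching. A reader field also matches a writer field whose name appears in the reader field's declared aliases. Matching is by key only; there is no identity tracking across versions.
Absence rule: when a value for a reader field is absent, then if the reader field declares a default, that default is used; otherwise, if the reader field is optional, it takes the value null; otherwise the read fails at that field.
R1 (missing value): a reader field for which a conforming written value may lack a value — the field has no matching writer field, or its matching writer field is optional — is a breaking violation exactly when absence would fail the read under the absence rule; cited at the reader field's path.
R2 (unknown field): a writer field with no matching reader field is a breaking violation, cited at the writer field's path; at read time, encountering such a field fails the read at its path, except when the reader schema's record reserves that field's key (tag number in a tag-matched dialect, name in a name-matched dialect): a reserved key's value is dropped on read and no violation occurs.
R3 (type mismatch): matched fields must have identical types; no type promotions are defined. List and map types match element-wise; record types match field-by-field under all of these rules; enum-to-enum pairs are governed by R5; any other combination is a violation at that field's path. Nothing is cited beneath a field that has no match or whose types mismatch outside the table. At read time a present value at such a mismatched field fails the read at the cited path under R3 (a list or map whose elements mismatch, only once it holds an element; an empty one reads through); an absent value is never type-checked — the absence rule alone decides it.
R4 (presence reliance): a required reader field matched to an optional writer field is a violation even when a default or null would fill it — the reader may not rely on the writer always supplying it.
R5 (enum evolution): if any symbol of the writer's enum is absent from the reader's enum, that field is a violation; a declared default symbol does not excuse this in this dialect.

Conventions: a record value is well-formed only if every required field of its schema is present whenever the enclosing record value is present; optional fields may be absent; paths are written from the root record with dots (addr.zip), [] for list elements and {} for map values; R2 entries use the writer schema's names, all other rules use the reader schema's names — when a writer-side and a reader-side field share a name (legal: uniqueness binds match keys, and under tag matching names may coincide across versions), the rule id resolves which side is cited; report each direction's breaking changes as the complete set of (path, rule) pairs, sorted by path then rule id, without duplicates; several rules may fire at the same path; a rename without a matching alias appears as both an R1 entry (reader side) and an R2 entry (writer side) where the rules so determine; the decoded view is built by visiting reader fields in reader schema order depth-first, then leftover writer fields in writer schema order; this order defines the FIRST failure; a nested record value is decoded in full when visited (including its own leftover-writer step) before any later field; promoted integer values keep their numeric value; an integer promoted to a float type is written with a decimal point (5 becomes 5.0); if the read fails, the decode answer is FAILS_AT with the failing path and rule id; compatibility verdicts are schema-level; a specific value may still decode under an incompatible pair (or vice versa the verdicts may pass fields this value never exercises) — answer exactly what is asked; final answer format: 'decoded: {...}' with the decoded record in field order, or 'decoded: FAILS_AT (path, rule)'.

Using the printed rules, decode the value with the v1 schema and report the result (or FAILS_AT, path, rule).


decoded: FAILS_AT (height, R3)

each type pair in Order: writer, then reader
decode (reader v1):
  tier := null (not supplied -> null)
  attrs := [10.0]
  read fails at height under R3
  => FAILS_AT (height, R3)
the rest of the Order diff is inert for this question:
  field tier in record Order: tag 5 changed to 39 -> no rule fires on it and the decoded Order view is identical with or without it
  field verified in record Order: type bool changed to int32 -> schema-level compatibility only; this Order value's decode is unchanged
  renamed field payload to avatar in record Order -> schema-level compatibility only; this Order value's decode is unchanged
  field zip in record Order: type int64 changed to float32 -> schema-level compatibility only; this Order value's decode is unchanged
  removed field archived from record Order -> schema-level compatibility only; this Order value's decode is unchanged


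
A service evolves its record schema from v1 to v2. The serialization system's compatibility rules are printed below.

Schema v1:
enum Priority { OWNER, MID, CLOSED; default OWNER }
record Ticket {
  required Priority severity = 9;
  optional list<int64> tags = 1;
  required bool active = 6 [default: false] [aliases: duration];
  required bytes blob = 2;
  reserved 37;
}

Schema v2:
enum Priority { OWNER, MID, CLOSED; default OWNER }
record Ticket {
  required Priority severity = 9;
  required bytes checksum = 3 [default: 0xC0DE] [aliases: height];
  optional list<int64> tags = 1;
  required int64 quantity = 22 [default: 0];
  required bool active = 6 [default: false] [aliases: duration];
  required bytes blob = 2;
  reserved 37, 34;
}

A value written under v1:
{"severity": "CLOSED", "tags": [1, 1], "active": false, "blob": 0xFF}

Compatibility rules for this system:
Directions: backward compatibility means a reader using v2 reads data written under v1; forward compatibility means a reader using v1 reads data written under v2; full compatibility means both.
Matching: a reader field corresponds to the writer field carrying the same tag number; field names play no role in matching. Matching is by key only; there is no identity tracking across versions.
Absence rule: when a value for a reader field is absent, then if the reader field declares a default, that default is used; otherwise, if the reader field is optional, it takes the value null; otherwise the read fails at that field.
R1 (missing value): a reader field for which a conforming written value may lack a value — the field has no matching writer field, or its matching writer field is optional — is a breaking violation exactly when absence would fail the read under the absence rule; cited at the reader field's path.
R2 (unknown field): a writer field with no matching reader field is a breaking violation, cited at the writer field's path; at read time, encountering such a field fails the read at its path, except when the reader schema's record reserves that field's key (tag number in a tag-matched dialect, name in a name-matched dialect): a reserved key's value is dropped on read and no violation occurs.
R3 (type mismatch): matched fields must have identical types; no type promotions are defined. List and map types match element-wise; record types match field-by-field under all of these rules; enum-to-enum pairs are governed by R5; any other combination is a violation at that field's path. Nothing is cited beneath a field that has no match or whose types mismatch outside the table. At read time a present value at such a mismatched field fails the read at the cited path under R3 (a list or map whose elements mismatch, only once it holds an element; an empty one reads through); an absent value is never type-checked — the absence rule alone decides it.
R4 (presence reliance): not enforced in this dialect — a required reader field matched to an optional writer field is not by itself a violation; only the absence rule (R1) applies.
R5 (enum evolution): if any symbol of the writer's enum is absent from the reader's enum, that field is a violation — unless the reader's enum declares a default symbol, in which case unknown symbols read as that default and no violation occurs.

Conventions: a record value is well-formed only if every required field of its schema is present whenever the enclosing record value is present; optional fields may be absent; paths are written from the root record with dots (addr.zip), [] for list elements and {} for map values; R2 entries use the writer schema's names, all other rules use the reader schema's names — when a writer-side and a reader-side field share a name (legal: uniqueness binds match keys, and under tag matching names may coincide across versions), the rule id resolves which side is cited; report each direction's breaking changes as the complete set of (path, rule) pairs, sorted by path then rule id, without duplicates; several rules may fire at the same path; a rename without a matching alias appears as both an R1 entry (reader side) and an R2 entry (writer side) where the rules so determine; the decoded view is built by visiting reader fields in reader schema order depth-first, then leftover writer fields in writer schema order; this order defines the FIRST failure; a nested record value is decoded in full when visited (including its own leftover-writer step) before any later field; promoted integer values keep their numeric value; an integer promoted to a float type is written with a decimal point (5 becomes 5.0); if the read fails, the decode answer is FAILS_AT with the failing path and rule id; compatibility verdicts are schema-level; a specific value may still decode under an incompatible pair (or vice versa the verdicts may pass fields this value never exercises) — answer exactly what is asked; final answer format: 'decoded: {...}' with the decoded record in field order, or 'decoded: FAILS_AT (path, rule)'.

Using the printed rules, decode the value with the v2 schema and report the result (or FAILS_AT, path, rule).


decoded: {"severity": "CLOSED", "checksum": 0xC0DE, "tags": [1, 1], "quantity": 0, "active": false, "blob": 0xFF}

the writer's type comes first in each Ticket pair
migrating the Ticket value to v2:
  severity := "CLOSED"
  checksum := 0xC0DE (no value, default fills)
  tags := [1, 1]
  quantity := 0 (no value, default fills)
  active := false
  blob := 0xFF
  => decoded: {"severity": "CLOSED", "checksum": 0xC0DE, "tags": [1, 1], "quantity": 0, "active": false, "blob": 0xFF}
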